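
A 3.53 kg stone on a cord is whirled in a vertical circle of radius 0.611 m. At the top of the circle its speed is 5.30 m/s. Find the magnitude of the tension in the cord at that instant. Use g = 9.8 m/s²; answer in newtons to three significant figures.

128 N

At the top, both T and the weight mg point inward (toward the centre), so T + mg = mv²/r.
T = m(v²/r − g) = 3.53 × ((5.30)²/0.611 − 9.8) = 3.53 × (45.97 − 9.8) = 3.53 × 36.17 = 127.7 N.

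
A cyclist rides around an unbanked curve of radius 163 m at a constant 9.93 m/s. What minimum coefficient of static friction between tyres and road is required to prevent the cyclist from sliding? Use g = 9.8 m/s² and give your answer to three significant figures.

Friction provides the centripetal force: μ_s m g = m v²/r, so μ_s = v²/(g r) = (9.930)²/(9.8 × 163) = 98.60/1597 = 0.06173.

0.0617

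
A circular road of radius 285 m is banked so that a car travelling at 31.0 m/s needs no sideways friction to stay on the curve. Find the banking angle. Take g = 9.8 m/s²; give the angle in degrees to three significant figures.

19.0°

With no friction, the horizontal component of the normal force provides the centripetal force: N sinθ = mv²/r, while N cosθ = mg vertically.
Dividing: tanθ = v²/(r g) = (31.0)²/(285 × 9.8) = 961.0/2793 = 0.3441.
θ = arctan(0.3441) = 18.99°.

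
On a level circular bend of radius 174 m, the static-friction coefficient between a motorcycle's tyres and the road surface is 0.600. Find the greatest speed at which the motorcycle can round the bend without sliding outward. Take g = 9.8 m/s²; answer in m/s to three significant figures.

32.0 m/s

The only inward force on a level bend is static friction, so at the limit f_s = μ_s N = μ_s m g = m v²/r.
Mass cancels: v_max = √(μ_s g r) = √(0.600 × 9.8 × 174) = √1023 = 31.99 m/s.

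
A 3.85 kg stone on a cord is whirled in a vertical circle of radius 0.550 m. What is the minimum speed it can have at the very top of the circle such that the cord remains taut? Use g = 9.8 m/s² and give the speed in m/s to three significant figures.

At the highest point the centre is directly below, so both the weight and T act inward: T + mg = mv²/r.
At minimum speed T → 0, so mg = mv_min²/r ⇒ v_min = √(g r) = √(9.8 × 0.550) = 2.322 m/s.

2.32 m/s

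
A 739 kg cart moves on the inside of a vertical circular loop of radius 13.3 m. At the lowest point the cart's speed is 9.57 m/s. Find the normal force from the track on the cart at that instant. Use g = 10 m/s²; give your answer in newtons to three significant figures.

At the lowest point, N points up (toward the centre) and the weight mg points down (away from the centre), so the net inward force is N − mg = mv²/r.
N = m(v²/r + g) = 739 × ((9.57)²/13.3 + 10.0) = 739 × (6.886 + 10.0) = 739 × 16.89 = 12480 N.

12500 N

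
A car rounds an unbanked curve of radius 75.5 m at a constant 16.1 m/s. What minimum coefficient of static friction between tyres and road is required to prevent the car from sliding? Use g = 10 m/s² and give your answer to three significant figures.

Friction provides the centripetal force: μ_s m g = m v²/r, so μ_s = v²/(g r) = (16.10)²/(10.0 × 75.5) = 259.2/755.0 = 0.3433.

0.343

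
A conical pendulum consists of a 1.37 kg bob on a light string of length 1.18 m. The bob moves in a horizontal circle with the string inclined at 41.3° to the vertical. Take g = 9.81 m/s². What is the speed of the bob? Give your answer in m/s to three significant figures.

The radius of the circle is r = L sinθ = 1.18 × sin 41.3° = 0.7788 m.
Horizontally T sinθ = mv²/r and vertically T cosθ = mg, so tanθ = v²/(rg).
v = √(r g tanθ) = √(0.7788 × 9.81 × 0.8785) = √6.712 = 2.591 m/s.

2.59 m/s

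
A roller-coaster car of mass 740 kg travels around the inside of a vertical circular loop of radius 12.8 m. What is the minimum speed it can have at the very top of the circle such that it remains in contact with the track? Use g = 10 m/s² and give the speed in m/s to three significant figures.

11.3 m/s

At the highest point the centre is directly below, so both the weight and N act inward: N + mg = mv²/r.
At minimum speed N → 0, so mg = mv_min²/r ⇒ v_min = √(g r) = √(10.0 × 12.8) = 11.31 m/s.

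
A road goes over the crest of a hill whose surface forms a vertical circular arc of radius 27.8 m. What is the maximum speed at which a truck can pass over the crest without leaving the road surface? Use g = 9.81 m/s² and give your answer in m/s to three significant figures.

16.5 m/s

At the crest the centre of the circle is below the truck, so the net downward (centripetal) force is mg − N = mv²/r.
The truck leaves the road when N → 0, giving v_max = √(g r) = √(9.81 × 27.8) = 16.51 m/s.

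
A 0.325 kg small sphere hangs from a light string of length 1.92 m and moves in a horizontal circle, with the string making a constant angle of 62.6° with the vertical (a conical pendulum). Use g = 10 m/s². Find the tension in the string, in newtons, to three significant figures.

7.06 N

Vertically the bob has no acceleration, so T cosθ = mg.
T = mg/cosθ = 0.325 × 10.0 / cos 62.6° = 3.250/0.4602 = 7.062 N.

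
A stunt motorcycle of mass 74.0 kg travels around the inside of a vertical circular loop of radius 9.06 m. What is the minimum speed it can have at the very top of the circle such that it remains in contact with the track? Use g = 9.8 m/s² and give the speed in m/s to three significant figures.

9.42 m/s

At the top, both weight mg and N point toward the centre: N + mg = mv²/r.
At minimum speed N → 0, so mg = mv_min²/r ⇒ v_min = √(g r) = √(9.8 × 9.06) = 9.423 m/s.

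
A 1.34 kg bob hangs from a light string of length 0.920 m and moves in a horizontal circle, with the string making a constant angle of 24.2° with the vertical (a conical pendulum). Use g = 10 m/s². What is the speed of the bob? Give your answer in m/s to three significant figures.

1.30 m/s

The radius of the circle is r = L sinθ = 0.920 × sin 24.2° = 0.3771 m.
Horizontally T sinθ = mv²/r and vertically T cosθ = mg, so tanθ = v²/(rg).
v = √(r g tanθ) = √(0.3771 × 10.0 × 0.4494) = √1.695 = 1.302 m/s.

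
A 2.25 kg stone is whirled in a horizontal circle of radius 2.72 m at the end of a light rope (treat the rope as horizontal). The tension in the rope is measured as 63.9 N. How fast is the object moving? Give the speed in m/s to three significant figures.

T = m v²/r ⇒ v = √(T r / m) = √(63.9 × 2.72 / 2.25) = √77.25 = 8.789 m/s.

8.79 m/s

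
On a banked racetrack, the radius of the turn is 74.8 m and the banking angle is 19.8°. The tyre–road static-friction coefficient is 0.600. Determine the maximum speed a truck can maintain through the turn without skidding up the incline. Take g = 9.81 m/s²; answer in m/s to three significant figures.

At the maximum speed, friction acts down the slope at its limiting value f = μN. Radially (horizontal, toward centre): N sinθ + μN cosθ = mv²/r. Vertically: N cosθ − μN sinθ = mg.
Dividing: v² = r g (sinθ + μcosθ)/(cosθ − μsinθ).
sinθ + μcosθ = 0.3387 + 0.600×0.9409 = 0.9033; cosθ − μsinθ = 0.9409 − 0.600×0.3387 = 0.7376.
v² = 74.8 × 9.81 × 0.9033/0.7376 = 898.6 m²/s², so v = 29.98 m/s.

30.0 m/s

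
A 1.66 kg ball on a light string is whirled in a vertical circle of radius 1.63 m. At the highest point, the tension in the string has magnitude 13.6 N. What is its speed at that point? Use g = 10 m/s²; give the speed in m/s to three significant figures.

At the top, T + mg = mv²/r, so v = √(r(T/m + g)) = √(1.63 × (13.6/1.66 + 10.0)) = √(1.63 × 18.19) = √29.65 = 5.446 m/s.

5.45 m/s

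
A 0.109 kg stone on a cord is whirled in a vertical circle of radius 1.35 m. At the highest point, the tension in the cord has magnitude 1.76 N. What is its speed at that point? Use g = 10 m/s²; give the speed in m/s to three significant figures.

5.94 m/s

At the top, T + mg = mv²/r, so v = √(r(T/m + g)) = √(1.35 × (1.76/0.109 + 10.0)) = √(1.35 × 26.15) = √35.30 = 5.941 m/s.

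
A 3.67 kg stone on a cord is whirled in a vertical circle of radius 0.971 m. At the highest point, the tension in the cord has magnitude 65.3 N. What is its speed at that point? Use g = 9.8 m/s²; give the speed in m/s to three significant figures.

5.18 m/s

At the top, T + mg = mv²/r, so v = √(r(T/m + g)) = √(0.971 × (65.3/3.67 + 9.8)) = √(0.971 × 27.59) = √26.79 = 5.176 m/s.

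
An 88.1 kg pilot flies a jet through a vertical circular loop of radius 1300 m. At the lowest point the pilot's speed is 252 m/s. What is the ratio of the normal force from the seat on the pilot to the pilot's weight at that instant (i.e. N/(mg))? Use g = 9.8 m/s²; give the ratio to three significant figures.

At the bottom, N − mg = mv²/r, so N = m(v²/r + g) and N/(mg) = v²/(rg) + 1 = (252)²/(1300 × 9.8) + 1 = 4.985 + 1 = 5.985.

5.98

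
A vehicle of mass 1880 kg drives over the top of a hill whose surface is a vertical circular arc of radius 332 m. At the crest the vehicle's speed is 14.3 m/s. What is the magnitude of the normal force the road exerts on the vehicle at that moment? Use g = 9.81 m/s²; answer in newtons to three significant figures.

At the crest the centripetal acceleration points downward (toward the centre of the arc), so mg − N = mv²/r.
N = m(g − v²/r) = 1880 × (9.81 − (14.3)²/332) = 1880 × (9.81 − 0.6159) = 1880 × 9.194 = 17280 N.

17300 N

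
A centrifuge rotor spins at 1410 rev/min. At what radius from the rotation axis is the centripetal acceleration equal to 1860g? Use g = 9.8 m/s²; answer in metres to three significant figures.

0.836 m

ω = 1410 rev/min × 2π/60 = 147.7 rad/s.
a_c = ω²r = 1860g ⇒ r = 1860 × 9.8 / (147.7)² = 18230/21800 = 0.8361 m.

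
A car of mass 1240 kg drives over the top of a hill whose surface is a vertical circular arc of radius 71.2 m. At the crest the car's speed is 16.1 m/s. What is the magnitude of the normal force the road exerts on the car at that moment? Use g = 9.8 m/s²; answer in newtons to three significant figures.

7640 N

At the crest the centripetal acceleration points downward (toward the centre of the arc), so mg − N = mv²/r.
N = m(g − v²/r) = 1240 × (9.8 − (16.1)²/71.2) = 1240 × (9.8 − 3.641) = 1240 × 6.159 = 7638 N.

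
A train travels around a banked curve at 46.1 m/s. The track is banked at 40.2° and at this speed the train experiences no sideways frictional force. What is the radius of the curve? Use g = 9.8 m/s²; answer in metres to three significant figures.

Frictionless banking: tanθ = v²/(rg), so r = v²/(g tanθ).
r = (46.1)²/(9.8 × tan 40.2°) = 2125/(9.8 × 0.8451) = 2125/8.282 = 256.6 m.

257 m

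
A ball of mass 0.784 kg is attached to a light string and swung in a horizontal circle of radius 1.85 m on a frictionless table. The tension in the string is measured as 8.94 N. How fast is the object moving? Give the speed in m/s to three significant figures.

T = m v²/r ⇒ v = √(T r / m) = √(8.94 × 1.85 / 0.784) = √21.10 = 4.593 m/s.

4.59 m/s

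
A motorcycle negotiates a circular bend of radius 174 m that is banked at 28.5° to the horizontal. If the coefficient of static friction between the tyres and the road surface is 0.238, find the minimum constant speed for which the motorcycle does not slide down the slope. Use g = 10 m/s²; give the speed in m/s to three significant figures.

At the minimum speed, friction acts up the slope at its limiting value f = μN. Radially (horizontal, toward centre): N sinθ − μN cosθ = mv²/r. Vertically: N cosθ + μN sinθ = mg.
Dividing: v² = r g (sinθ − μcosθ)/(cosθ + μsinθ).
sinθ − μcosθ = 0.4772 − 0.238×0.8788 = 0.2680; cosθ + μsinθ = 0.8788 + 0.238×0.4772 = 0.9924.
v² = 174 × 10.0 × 0.2680/0.9924 = 469.9 m²/s², so v = 21.68 m/s.

21.7 m/s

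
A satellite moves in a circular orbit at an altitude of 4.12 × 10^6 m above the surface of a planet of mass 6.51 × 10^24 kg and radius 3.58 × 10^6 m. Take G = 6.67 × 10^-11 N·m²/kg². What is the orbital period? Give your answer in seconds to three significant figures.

r = R + h = 3.58 × 10^6 + 4.12 × 10^6 = 7.700 × 10^6 m. Gravity provides the centripetal force: G M m / r² = m v² / r ⇒ v = √(GM/r) = 7509 m/s.
T = 2πr/v = 2π × 7.700 × 10^6 / 7509 = 6443 s.

6440 s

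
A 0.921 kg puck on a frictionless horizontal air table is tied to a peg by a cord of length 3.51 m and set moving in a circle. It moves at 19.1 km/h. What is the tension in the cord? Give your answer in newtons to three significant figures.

7.39 N

v = 19.1 km/h = 19.1/3.6 = 5.306 m/s.
The tension is the only horizontal force, so it supplies the full centripetal force: T = m v²/r = 0.921 × (5.306)²/3.51 = 0.921 × 28.15/3.51 = 7.386 N.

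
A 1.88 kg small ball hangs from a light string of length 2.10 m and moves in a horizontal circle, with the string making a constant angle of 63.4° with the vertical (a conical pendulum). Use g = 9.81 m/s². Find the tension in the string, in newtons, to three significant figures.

Vertically the bob has no acceleration, so T cosθ = mg.
T = mg/cosθ = 1.88 × 9.81 / cos 63.4° = 18.44/0.4478 = 41.19 N.

41.2 N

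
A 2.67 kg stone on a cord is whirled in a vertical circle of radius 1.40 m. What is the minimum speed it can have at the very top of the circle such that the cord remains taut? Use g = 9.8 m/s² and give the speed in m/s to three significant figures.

At the highest point the centre is directly below, so both the weight and T act inward: T + mg = mv²/r.
At minimum speed T → 0, so mg = mv_min²/r ⇒ v_min = √(g r) = √(9.8 × 1.40) = 3.704 m/s.

3.70 m/s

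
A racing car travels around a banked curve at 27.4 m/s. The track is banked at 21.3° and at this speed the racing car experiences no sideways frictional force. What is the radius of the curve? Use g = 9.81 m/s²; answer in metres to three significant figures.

196 m

Frictionless banking: tanθ = v²/(rg), so r = v²/(g tanθ).
r = (27.4)²/(9.81 × tan 21.3°) = 750.8/(9.81 × 0.3899) = 750.8/3.825 = 196.3 m.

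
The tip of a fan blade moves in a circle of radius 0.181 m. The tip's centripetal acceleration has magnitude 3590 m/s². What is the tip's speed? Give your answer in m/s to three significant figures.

25.5 m/s

a_c = v²/r ⇒ v = √(a_c · r) = √(3590 × 0.181) = √649.8 = 25.49 m/s.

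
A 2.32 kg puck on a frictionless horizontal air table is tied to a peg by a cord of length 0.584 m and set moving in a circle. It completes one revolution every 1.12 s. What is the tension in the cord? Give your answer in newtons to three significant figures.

42.6 N

v = 2πr/T = 2π × 0.584/1.12 = 3.276 m/s.
The tension is the only horizontal force, so it supplies the full centripetal force: T = m v²/r = 2.32 × (3.276)²/0.584 = 2.32 × 10.73/0.584 = 42.64 N.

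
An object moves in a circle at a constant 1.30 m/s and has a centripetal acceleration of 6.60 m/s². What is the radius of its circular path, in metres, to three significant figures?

0.256 m

a_c = v²/r ⇒ r = v²/a_c = (1.30)²/6.60 = 1.690/6.60 = 0.2561 m.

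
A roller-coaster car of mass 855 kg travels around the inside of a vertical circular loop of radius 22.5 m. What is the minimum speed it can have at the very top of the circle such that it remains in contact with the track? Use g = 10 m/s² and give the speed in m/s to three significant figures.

At the highest point the centre is directly below, so both the weight and N act inward: N + mg = mv²/r.
At minimum speed N → 0, so mg = mv_min²/r ⇒ v_min = √(g r) = √(10.0 × 22.5) = 15.00 m/s.

15.0 m/s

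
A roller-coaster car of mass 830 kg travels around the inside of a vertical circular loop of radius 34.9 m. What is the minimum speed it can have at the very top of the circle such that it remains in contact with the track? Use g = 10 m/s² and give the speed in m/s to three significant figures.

18.7 m/s

At the top, both weight mg and N point toward the centre: N + mg = mv²/r.
At minimum speed N → 0, so mg = mv_min²/r ⇒ v_min = √(g r) = √(10.0 × 34.9) = 18.68 m/s.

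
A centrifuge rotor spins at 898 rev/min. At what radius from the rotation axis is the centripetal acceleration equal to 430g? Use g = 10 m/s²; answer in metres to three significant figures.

ω = 898 rev/min × 2π/60 = 94.04 rad/s.
a_c = ω²r = 430g ⇒ r = 430 × 10.0 / (94.04)² = 4300/8843 = 0.4862 m.

0.486 m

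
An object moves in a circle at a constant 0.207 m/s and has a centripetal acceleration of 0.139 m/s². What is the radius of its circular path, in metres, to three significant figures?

a_c = v²/r ⇒ r = v²/a_c = (0.207)²/0.139 = 0.04285/0.139 = 0.3083 m.

0.308 m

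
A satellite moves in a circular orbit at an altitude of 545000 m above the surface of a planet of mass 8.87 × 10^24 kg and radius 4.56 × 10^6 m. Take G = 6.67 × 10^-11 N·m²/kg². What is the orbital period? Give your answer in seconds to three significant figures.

r = R + h = 4.56 × 10^6 + 545000 = 5.105 × 10^6 m. Gravity provides the centripetal force: G M m / r² = m v² / r ⇒ v = √(GM/r) = 10770 m/s.
T = 2πr/v = 2π × 5.105 × 10^6 / 10770 = 2980 s.

2980 s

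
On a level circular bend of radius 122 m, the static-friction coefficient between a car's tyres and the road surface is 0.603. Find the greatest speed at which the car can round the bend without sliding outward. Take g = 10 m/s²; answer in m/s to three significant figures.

27.1 m/s

Friction provides the centripetal force on a flat curve. At maximum speed it is at its limiting value: μ_s m g = m v²/r.
Mass cancels: v_max = √(μ_s g r) = √(0.603 × 10.0 × 122) = √735.7 = 27.12 m/s.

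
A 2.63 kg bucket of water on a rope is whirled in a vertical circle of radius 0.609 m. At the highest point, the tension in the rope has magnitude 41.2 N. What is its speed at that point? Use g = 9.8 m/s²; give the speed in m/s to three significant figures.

At the top, T + mg = mv²/r, so v = √(r(T/m + g)) = √(0.609 × (41.2/2.63 + 9.8)) = √(0.609 × 25.47) = √15.51 = 3.938 m/s.

3.94 m/s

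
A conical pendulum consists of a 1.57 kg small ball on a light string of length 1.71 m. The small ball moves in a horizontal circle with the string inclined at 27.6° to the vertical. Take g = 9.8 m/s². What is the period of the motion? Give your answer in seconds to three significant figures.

2.47 s

r = L sinθ = 0.7922 m. From T sinθ = mω²r and T cosθ = mg: tanθ = ω²r/g, so ω² = g tanθ / r = g/(L cosθ).
ω = √(g/(L cosθ)) = √(9.8/(1.71 × 0.8862)) = √6.467 = 2.543 rad/s.
Period = 2π/ω = 2.471 s.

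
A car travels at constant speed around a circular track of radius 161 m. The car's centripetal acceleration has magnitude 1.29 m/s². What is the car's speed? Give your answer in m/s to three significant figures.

a_c = v²/r ⇒ v = √(a_c · r) = √(1.29 × 161) = √207.7 = 14.41 m/s.

14.4 m/s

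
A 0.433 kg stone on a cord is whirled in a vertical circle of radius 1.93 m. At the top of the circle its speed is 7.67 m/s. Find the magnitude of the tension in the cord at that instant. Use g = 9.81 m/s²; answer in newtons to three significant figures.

At the top, both T and the weight mg point inward (toward the centre), so T + mg = mv²/r.
T = m(v²/r − g) = 0.433 × ((7.67)²/1.93 − 9.81) = 0.433 × (30.48 − 9.81) = 0.433 × 20.67 = 8.951 N.

8.95 N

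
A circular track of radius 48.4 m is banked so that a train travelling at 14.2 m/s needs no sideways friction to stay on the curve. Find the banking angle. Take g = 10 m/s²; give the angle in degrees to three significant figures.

22.6°

With no friction, the horizontal component of the normal force provides the centripetal force: N sinθ = mv²/r, while N cosθ = mg vertically.
Dividing: tanθ = v²/(r g) = (14.2)²/(48.4 × 10.0) = 201.6/484.0 = 0.4166.
θ = arctan(0.4166) = 22.62°.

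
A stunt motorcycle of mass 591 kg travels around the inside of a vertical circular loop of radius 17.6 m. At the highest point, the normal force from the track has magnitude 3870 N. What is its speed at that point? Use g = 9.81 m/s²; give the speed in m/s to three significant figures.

At the top, N + mg = mv²/r, so v = √(r(N/m + g)) = √(17.6 × (3870/591 + 9.81)) = √(17.6 × 16.36) = √287.9 = 16.97 m/s.

17.0 m/s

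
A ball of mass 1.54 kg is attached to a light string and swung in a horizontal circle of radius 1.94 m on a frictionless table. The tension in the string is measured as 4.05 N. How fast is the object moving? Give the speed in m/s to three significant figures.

T = m v²/r ⇒ v = √(T r / m) = √(4.05 × 1.94 / 1.54) = √5.102 = 2.259 m/s.

2.26 m/s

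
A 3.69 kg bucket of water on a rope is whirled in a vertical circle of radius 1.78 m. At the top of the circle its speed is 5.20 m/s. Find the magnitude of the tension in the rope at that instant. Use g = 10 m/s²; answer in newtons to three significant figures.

At the top, both T and the weight mg point inward (toward the centre), so T + mg = mv²/r.
T = m(v²/r − g) = 3.69 × ((5.20)²/1.78 − 10.0) = 3.69 × (15.19 − 10.0) = 3.69 × 5.191 = 19.15 N.

19.2 N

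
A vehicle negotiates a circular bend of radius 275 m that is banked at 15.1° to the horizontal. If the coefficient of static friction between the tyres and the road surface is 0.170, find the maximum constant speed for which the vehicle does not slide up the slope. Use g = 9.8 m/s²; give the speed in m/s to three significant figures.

At the maximum speed, friction acts down the slope at its limiting value f = μN. Radially (horizontal, toward centre): N sinθ + μN cosθ = mv²/r. Vertically: N cosθ − μN sinθ = mg.
Dividing: v² = r g (sinθ + μcosθ)/(cosθ − μsinθ).
sinθ + μcosθ = 0.2605 + 0.170×0.9655 = 0.4246; cosθ − μsinθ = 0.9655 − 0.170×0.2605 = 0.9212.
v² = 275 × 9.8 × 0.4246/0.9212 = 1242 m²/s², so v = 35.25 m/s.

35.2 m/s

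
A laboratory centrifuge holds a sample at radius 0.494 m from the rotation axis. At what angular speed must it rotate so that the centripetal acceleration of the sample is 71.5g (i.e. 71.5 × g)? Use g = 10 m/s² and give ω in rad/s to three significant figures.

38.0 rad/s

Centripetal acceleration a_c = ω²r. Setting ω²r = 71.5g:
ω = √(71.5g / r) = √(71.5 × 10.0 / 0.494) = √1447 = 38.04 rad/s.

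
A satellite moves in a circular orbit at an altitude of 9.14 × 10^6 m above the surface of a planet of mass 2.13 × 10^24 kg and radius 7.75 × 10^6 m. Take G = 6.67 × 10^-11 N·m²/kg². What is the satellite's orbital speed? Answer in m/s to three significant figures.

Orbital radius r = R + h = 7.75 × 10^6 + 9.14 × 10^6 = 1.689 × 10^7 m.
Gravity supplies the centripetal force: G M m / r² = m v² / r, so v = √(GM/r).
v = √(6.67 × 10^-11 × 2.13 × 10^24 / 1.689 × 10^7) = √(8.412 × 10^6) = 2900 m/s.

2900 m/s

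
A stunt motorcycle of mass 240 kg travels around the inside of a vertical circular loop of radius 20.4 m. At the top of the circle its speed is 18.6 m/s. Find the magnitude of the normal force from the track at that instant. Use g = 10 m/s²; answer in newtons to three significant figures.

1670 N

At the top, both N and the weight mg point inward (toward the centre), so N + mg = mv²/r.
N = m(v²/r − g) = 240 × ((18.6)²/20.4 − 10.0) = 240 × (16.96 − 10.0) = 240 × 6.959 = 1670 N.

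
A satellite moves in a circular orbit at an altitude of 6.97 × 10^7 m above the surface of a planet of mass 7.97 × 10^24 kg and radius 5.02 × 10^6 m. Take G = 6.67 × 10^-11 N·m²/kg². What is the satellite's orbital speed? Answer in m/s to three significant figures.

2670 m/s

Orbital radius r = R + h = 5.02 × 10^6 + 6.97 × 10^7 = 7.472 × 10^7 m.
Gravity supplies the centripetal force: G M m / r² = m v² / r, so v = √(GM/r).
v = √(6.67 × 10^-11 × 7.97 × 10^24 / 7.472 × 10^7) = √(7.115 × 10^6) = 2667 m/s.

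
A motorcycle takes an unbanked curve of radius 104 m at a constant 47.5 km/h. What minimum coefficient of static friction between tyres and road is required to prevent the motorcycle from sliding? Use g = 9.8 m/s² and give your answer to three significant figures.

v = 47.5/3.6 = 13.19 m/s.
Friction provides the centripetal force: μ_s m g = m v²/r, so μ_s = v²/(g r) = (13.19)²/(9.8 × 104) = 174.1/1019 = 0.1708.

0.171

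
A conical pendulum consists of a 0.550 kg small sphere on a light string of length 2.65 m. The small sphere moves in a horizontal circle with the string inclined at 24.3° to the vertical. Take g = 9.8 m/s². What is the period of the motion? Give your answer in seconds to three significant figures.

r = L sinθ = 1.091 m. From T sinθ = mω²r and T cosθ = mg: tanθ = ω²r/g, so ω² = g tanθ / r = g/(L cosθ).
ω = √(g/(L cosθ)) = √(9.8/(2.65 × 0.9114)) = √4.058 = 2.014 rad/s.
Period = 2π/ω = 3.119 s.

3.12 s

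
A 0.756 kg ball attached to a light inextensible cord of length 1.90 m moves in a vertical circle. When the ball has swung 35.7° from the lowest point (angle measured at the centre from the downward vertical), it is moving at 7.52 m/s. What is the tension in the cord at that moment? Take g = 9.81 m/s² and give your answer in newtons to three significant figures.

Take the radial direction toward the centre of the circle as positive. The component of the weight along the string toward the centre is −mg cos φ (φ measured from the bottom), so Newton's second law along the string gives T − mg cos φ = m v²/r.
cos 35.7° = 0.8121, so T = m(v²/r + g cos φ) = 0.756 × ((7.52)²/1.90 + 9.81 × 0.8121) = 0.756 × (29.76 + (7.967)) = 0.756 × 37.73 = 28.52 N.

28.5 N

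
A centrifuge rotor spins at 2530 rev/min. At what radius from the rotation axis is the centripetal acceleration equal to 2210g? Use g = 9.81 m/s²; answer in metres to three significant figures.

0.309 m

ω = 2530 rev/min × 2π/60 = 264.9 rad/s.
a_c = ω²r = 2210g ⇒ r = 2210 × 9.81 / (264.9)² = 21680/70190 = 0.3089 m.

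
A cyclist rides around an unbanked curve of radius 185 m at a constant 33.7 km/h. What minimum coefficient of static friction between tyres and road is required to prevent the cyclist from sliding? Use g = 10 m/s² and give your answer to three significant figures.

0.0474

v = 33.7/3.6 = 9.361 m/s.
Friction provides the centripetal force: μ_s m g = m v²/r, so μ_s = v²/(g r) = (9.361)²/(10.0 × 185) = 87.63/1850 = 0.04737.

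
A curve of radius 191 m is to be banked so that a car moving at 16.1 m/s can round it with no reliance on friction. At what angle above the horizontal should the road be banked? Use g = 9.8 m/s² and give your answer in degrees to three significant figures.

7.88°

For a frictionless banked turn: horizontally N sinθ = mv²/r and vertically N cosθ = mg.
Dividing: tanθ = v²/(r g) = (16.1)²/(191 × 9.8) = 259.2/1872 = 0.1385.
θ = arctan(0.1385) = 7.884°.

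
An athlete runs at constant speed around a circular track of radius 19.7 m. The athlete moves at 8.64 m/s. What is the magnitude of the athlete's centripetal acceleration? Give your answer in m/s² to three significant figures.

a_c = v²/r = (8.640)²/19.7 = 74.65/19.7 = 3.789 m/s².

3.79 m/s²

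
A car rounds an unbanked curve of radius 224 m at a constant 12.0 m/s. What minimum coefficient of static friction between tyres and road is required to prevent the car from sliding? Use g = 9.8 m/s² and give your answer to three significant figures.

0.0656

Friction provides the centripetal force: μ_s m g = m v²/r, so μ_s = v²/(g r) = (12.00)²/(9.8 × 224) = 144.0/2195 = 0.06560.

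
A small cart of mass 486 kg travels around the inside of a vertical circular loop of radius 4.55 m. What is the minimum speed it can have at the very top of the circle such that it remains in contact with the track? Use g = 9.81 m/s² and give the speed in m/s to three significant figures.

At the highest point the centre is directly below, so both the weight and N act inward: N + mg = mv²/r.
At minimum speed N → 0, so mg = mv_min²/r ⇒ v_min = √(g r) = √(9.81 × 4.55) = 6.681 m/s.

6.68 m/s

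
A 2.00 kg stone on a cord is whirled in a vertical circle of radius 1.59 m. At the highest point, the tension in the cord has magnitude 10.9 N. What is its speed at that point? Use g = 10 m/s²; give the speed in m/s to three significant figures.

4.96 m/s

At the top, T + mg = mv²/r, so v = √(r(T/m + g)) = √(1.59 × (10.9/2.00 + 10.0)) = √(1.59 × 15.45) = √24.57 = 4.956 m/s.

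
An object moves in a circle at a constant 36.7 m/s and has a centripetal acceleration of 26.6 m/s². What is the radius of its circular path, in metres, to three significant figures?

50.6 m

a_c = v²/r ⇒ r = v²/a_c = (36.7)²/26.6 = 1347/26.6 = 50.63 m.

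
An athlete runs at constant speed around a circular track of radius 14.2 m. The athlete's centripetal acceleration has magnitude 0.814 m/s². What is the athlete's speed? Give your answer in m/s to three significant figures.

3.40 m/s

a_c = v²/r ⇒ v = √(a_c · r) = √(0.814 × 14.2) = √11.56 = 3.400 m/s.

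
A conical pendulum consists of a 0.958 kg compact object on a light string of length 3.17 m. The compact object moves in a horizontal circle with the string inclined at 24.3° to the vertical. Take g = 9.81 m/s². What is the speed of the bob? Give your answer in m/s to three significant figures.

The radius of the circle is r = L sinθ = 3.17 × sin 24.3° = 1.305 m.
Horizontally T sinθ = mv²/r and vertically T cosθ = mg, so tanθ = v²/(rg).
v = √(r g tanθ) = √(1.305 × 9.81 × 0.4515) = √5.778 = 2.404 m/s.

2.40 m/s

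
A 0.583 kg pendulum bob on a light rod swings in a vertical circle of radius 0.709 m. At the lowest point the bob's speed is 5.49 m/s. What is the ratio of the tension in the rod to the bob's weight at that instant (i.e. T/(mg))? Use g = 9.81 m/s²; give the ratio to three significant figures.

5.33

At the bottom, T − mg = mv²/r, so T = m(v²/r + g) and T/(mg) = v²/(rg) + 1 = (5.49)²/(0.709 × 9.81) + 1 = 4.333 + 1 = 5.333.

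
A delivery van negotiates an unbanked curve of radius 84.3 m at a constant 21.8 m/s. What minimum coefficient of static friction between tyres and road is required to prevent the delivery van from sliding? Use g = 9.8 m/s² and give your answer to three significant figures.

Friction provides the centripetal force: μ_s m g = m v²/r, so μ_s = v²/(g r) = (21.80)²/(9.8 × 84.3) = 475.2/826.1 = 0.5753.

0.575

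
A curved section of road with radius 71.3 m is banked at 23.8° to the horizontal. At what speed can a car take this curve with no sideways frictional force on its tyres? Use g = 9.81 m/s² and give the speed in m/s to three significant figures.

On a frictionless banked curve, N sinθ = mv²/r and N cosθ = mg, so tanθ = v²/(rg).
v = √(r g tanθ) = √(71.3 × 9.81 × tan 23.8°) = √(71.3 × 9.81 × 0.4411) = √308.5 = 17.56 m/s.

17.6 m/s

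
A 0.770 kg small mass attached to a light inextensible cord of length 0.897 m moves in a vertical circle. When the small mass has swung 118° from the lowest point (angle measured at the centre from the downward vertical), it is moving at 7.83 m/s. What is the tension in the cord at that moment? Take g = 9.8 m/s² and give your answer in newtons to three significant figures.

49.1 N

Take the radial direction toward the centre of the circle as positive. The component of the weight along the string toward the centre is −mg cos φ (φ measured from the bottom), so Newton's second law along the string gives T − mg cos φ = m v²/r.
cos 118° = -0.4695, so T = m(v²/r + g cos φ) = 0.770 × ((7.83)²/0.897 + 9.8 × -0.4695) = 0.770 × (68.35 + (-4.601)) = 0.770 × 63.75 = 49.09 N.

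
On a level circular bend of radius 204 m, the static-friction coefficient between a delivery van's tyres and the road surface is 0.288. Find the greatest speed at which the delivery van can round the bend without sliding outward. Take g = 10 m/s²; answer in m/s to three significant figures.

24.2 m/s

Friction provides the centripetal force on a flat curve. At maximum speed it is at its limiting value: μ_s m g = m v²/r.
Mass cancels: v_max = √(μ_s g r) = √(0.288 × 10.0 × 204) = √587.5 = 24.24 m/s.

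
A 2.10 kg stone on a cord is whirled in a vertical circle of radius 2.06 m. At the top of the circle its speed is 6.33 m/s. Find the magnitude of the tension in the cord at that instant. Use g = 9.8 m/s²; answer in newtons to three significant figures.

20.3 N

At the top, both T and the weight mg point inward (toward the centre), so T + mg = mv²/r.
T = m(v²/r − g) = 2.10 × ((6.33)²/2.06 − 9.8) = 2.10 × (19.45 − 9.8) = 2.10 × 9.651 = 20.27 N.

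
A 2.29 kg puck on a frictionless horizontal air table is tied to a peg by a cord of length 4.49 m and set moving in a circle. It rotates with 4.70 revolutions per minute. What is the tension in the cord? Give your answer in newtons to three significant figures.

ω = 4.70 rev/min × 2π/60 = 0.4922 rad/s, so v = ωr = 0.4922 × 4.49 = 2.210 m/s.
The tension is the only horizontal force, so it supplies the full centripetal force: T = m v²/r = 2.29 × (2.210)²/4.49 = 2.29 × 4.884/4.49 = 2.491 N.

2.49 N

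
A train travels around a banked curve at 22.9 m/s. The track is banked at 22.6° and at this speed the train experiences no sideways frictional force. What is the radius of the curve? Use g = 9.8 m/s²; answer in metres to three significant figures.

129 m

Frictionless banking: tanθ = v²/(rg), so r = v²/(g tanθ).
r = (22.9)²/(9.8 × tan 22.6°) = 524.4/(9.8 × 0.4163) = 524.4/4.079 = 128.6 m.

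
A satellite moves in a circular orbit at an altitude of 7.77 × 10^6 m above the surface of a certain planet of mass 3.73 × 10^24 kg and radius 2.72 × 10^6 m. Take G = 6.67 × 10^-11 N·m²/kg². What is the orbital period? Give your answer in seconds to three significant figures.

r = R + h = 2.72 × 10^6 + 7.77 × 10^6 = 1.049 × 10^7 m. Gravity provides the centripetal force: G M m / r² = m v² / r ⇒ v = √(GM/r) = 4870 m/s.
T = 2πr/v = 2π × 1.049 × 10^7 / 4870 = 13530 s.

13500 s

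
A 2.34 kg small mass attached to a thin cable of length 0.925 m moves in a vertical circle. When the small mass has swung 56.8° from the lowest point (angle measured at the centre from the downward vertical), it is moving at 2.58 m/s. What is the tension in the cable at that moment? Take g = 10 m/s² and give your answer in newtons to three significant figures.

Take the radial direction toward the centre of the circle as positive. The component of the weight along the string toward the centre is −mg cos φ (φ measured from the bottom), so Newton's second law along the string gives T − mg cos φ = m v²/r.
cos 56.8° = 0.5476, so T = m(v²/r + g cos φ) = 2.34 × ((2.58)²/0.925 + 10.0 × 0.5476) = 2.34 × (7.196 + (5.476)) = 2.34 × 12.67 = 29.65 N.

29.7 N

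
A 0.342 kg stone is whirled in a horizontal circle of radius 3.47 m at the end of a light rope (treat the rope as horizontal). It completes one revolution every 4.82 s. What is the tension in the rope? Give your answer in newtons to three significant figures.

v = 2πr/T = 2π × 3.47/4.82 = 4.523 m/s.
The tension is the only horizontal force, so it supplies the full centripetal force: T = m v²/r = 0.342 × (4.523)²/3.47 = 0.342 × 20.46/3.47 = 2.017 N.

2.02 N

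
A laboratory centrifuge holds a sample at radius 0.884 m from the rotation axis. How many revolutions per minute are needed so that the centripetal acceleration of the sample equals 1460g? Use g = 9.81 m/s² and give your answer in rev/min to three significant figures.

1220 rev/min

Require ω²r = 1460g, so ω = √(1460 × 9.81/0.884) = 127.3 rad/s.
In rev/min: ω × 60/(2π) = 127.3 × 60/(2π) = 1216 rev/min.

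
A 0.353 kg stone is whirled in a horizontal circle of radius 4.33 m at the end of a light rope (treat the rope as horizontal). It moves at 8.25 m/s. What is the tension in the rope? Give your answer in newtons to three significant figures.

The tension is the only horizontal force, so it supplies the full centripetal force: T = m v²/r = 0.353 × (8.250)²/4.33 = 0.353 × 68.06/4.33 = 5.549 N.

5.55 N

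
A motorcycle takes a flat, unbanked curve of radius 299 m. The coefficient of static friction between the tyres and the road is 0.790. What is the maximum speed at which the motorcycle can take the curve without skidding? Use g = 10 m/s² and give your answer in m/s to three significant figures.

On a flat curve, static friction is the only horizontal force, so it must supply the full centripetal force: μ_s m g = m v²/r.
Mass cancels: v_max = √(μ_s g r) = √(0.790 × 10.0 × 299) = √2362 = 48.60 m/s.

48.6 m/s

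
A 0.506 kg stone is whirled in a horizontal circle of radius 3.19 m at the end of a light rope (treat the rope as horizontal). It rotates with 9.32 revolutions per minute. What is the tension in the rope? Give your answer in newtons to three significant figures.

1.54 N

ω = 9.32 rev/min × 2π/60 = 0.9760 rad/s, so v = ωr = 0.9760 × 3.19 = 3.113 m/s.
The tension is the only horizontal force, so it supplies the full centripetal force: T = m v²/r = 0.506 × (3.113)²/3.19 = 0.506 × 9.693/3.19 = 1.538 N.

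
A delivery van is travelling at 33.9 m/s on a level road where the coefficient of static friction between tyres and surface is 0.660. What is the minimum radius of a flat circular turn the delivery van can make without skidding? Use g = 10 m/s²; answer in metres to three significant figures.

At the limit, μ_s m g = m v²/r, so r_min = v²/(μ_s g) = (33.9)²/(0.660 × 10.0) = 1149/6.600 = 174.1 m.

174 m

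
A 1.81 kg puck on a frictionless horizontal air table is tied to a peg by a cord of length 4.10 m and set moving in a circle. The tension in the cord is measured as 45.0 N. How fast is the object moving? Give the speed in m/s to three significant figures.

10.1 m/s

T = m v²/r ⇒ v = √(T r / m) = √(45.0 × 4.10 / 1.81) = √101.9 = 10.10 m/s.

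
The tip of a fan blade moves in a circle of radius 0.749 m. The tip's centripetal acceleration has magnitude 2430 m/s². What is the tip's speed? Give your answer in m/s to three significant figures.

42.7 m/s

a_c = v²/r ⇒ v = √(a_c · r) = √(2430 × 0.749) = √1820 = 42.66 m/s.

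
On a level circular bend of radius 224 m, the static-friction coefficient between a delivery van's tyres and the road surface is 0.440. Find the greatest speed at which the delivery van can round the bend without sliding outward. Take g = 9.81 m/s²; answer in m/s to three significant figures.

The only inward force on a level bend is static friction, so at the limit f_s = μ_s N = μ_s m g = m v²/r.
Mass cancels: v_max = √(μ_s g r) = √(0.440 × 9.81 × 224) = √966.9 = 31.09 m/s.

31.1 m/s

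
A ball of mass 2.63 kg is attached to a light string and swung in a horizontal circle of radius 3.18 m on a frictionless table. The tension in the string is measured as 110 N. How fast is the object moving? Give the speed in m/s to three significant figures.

T = m v²/r ⇒ v = √(T r / m) = √(110 × 3.18 / 2.63) = √133.0 = 11.53 m/s.

11.5 m/s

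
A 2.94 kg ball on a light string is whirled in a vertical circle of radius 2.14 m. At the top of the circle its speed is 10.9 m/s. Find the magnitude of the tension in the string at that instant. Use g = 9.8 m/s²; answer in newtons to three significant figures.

At the top, both T and the weight mg point inward (toward the centre), so T + mg = mv²/r.
T = m(v²/r − g) = 2.94 × ((10.9)²/2.14 − 9.8) = 2.94 × (55.52 − 9.8) = 2.94 × 45.72 = 134.4 N.

134 N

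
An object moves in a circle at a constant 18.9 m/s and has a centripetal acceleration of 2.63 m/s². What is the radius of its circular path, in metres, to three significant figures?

a_c = v²/r ⇒ r = v²/a_c = (18.9)²/2.63 = 357.2/2.63 = 135.8 m.

136 m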